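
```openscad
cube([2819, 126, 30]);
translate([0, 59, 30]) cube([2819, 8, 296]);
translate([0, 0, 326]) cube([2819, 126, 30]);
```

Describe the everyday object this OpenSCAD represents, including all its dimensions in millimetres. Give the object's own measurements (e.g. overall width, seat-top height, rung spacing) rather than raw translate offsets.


An I-beam lying along x, 2819 mm long. Overall section height 356 mm. Two flanges 126 mm wide (y) and 30 mm thick, one on the floor and one at the top; a web 8 mm thick runs between them, centred on the flange width.


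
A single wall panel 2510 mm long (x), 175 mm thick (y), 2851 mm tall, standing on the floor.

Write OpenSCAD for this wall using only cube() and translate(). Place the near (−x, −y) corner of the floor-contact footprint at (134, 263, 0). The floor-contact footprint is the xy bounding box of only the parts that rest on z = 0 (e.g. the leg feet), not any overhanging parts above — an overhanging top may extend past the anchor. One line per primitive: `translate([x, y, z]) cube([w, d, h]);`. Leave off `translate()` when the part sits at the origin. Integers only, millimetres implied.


translate([134, 263, 0]) cube([2510, 175, 2851]);


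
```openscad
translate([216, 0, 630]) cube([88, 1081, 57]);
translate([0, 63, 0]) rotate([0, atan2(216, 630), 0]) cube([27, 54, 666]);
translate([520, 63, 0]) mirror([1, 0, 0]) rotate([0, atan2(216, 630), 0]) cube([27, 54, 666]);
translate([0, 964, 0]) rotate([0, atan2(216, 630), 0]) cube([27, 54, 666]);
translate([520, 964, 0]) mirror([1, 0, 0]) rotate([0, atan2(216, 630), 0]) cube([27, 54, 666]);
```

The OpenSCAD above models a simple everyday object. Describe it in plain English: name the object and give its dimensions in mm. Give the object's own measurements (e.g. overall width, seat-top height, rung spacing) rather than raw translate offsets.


A sawhorse. A 88×1081×57 mm beam (x, y, z) sits on two A-frame leg pairs. Each pair is two raked legs of 27×54 mm section (54 mm along y) splaying symmetrically in x. Each leg rises 630 mm vertically over 216 mm of horizontal reach and is 666 mm long along its own axis. Every leg's outer bottom edge rests on the floor and its outer top edge meets a bottom edge of the beam — the left legs (tilting toward +x) meet the beam's −x bottom edge, the right legs (their mirror images, tilting toward −x) meet its +x bottom edge — so the leg tops tuck under the beam, the beam's underside is 630 mm above the floor, and the feet are 520 mm apart outside-to-outside with the beam centred between them. The two leg pairs are set in 63 mm from either end of the beam.


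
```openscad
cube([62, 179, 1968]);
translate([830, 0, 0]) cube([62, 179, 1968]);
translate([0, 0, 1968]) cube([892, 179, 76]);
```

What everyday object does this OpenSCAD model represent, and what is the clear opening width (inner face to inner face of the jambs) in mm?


A door frame. The clear opening width is 768 mm.

Two 1968 mm tall posts with a header on top — a door frame. The left jamb is 62 mm wide at x = 0; the right jamb starts at x = 830. The clear opening is 830 − 62 = 768 mm.


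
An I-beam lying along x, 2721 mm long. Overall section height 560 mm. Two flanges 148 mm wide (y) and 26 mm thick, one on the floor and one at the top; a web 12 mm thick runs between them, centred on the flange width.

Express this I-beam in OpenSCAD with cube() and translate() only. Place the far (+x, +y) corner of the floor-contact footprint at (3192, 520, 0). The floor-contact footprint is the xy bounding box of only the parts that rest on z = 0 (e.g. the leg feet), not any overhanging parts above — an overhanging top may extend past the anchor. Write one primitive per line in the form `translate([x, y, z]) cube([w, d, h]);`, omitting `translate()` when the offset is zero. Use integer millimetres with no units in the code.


translate([471, 372, 0]) cube([2721, 148, 26]);
translate([471, 440, 26]) cube([2721, 12, 508]);
translate([471, 372, 534]) cube([2721, 148, 26]);


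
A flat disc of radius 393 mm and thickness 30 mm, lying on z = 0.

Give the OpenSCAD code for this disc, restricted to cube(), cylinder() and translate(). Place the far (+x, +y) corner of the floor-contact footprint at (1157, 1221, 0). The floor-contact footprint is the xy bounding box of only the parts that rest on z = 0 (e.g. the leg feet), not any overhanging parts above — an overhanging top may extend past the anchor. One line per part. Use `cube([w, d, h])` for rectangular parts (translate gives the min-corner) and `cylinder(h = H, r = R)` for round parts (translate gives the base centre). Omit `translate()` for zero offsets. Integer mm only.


translate([764, 828, 0]) cylinder(h = 30, r = 393);


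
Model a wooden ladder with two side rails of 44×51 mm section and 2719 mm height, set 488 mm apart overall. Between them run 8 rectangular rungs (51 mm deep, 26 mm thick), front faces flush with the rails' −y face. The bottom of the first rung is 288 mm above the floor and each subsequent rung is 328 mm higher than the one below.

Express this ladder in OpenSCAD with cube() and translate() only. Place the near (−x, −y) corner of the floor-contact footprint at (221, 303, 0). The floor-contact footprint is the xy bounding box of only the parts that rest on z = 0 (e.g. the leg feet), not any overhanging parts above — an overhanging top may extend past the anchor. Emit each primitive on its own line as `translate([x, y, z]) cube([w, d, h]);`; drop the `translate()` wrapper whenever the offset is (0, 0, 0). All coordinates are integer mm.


translate([221, 303, 0]) cube([44, 51, 2719]);
translate([665, 303, 0]) cube([44, 51, 2719]);
translate([265, 303, 288]) cube([400, 51, 26]);
translate([265, 303, 616]) cube([400, 51, 26]);
translate([265, 303, 944]) cube([400, 51, 26]);
translate([265, 303, 1272]) cube([400, 51, 26]);
translate([265, 303, 1600]) cube([400, 51, 26]);
translate([265, 303, 1928]) cube([400, 51, 26]);
translate([265, 303, 2256]) cube([400, 51, 26]);
translate([265, 303, 2584]) cube([400, 51, 26]);


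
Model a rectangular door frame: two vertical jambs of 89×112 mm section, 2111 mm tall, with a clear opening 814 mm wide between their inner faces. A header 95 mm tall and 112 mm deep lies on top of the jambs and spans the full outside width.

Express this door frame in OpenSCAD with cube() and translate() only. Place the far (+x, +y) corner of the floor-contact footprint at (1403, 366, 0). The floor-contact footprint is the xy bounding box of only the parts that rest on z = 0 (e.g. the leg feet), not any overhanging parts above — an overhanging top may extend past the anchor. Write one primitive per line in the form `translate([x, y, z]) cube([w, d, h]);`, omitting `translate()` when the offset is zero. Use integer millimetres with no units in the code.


translate([411, 254, 0]) cube([89, 112, 2111]);
translate([1314, 254, 0]) cube([89, 112, 2111]);
translate([411, 254, 2111]) cube([992, 112, 95]);


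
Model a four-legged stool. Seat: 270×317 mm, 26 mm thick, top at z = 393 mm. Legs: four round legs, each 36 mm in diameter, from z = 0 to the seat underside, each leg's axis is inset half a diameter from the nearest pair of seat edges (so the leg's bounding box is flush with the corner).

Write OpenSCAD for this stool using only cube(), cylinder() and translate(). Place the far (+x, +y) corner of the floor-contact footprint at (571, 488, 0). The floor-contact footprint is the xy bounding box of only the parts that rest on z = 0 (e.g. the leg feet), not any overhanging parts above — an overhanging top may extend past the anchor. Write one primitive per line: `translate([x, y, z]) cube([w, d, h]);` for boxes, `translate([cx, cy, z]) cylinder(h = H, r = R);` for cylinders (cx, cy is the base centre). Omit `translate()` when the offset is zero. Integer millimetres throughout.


translate([301, 171, 367]) cube([270, 317, 26]);
translate([319, 189, 0]) cylinder(h = 367, r = 18);
translate([553, 189, 0]) cylinder(h = 367, r = 18);
translate([319, 470, 0]) cylinder(h = 367, r = 18);
translate([553, 470, 0]) cylinder(h = 367, r = 18);


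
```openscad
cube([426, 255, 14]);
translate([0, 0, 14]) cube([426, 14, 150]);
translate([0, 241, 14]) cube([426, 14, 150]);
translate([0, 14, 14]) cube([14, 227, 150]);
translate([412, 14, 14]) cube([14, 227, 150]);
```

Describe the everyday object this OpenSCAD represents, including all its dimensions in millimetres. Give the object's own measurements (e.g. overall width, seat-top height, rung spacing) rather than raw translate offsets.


An open-topped rectangular box: outside dimensions 426×255×164 mm, with a uniform wall and base thickness of 14 mm. The base is a full 426×255 slab on the floor; four walls sit on top of the base. The front and back walls (the −y and +y sides) span the full width; the two side walls fit between them.


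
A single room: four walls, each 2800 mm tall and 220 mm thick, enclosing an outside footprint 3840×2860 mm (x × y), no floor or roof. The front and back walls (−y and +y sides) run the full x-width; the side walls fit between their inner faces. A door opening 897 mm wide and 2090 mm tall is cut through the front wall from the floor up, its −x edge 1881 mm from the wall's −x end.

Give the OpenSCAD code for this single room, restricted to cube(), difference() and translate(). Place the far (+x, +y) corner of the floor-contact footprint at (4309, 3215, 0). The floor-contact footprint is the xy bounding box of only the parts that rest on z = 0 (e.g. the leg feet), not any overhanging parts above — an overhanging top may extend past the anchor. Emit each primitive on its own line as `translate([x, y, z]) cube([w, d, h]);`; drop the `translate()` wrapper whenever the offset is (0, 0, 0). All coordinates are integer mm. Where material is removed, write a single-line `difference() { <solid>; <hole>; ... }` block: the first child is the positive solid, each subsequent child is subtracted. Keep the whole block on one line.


difference() { translate([469, 355, 0]) cube([3840, 220, 2800]); translate([2350, 355, 0]) cube([897, 220, 2090]); }
translate([469, 2995, 0]) cube([3840, 220, 2800]);
translate([469, 575, 0]) cube([220, 2420, 2800]);
translate([4089, 575, 0]) cube([220, 2420, 2800]);


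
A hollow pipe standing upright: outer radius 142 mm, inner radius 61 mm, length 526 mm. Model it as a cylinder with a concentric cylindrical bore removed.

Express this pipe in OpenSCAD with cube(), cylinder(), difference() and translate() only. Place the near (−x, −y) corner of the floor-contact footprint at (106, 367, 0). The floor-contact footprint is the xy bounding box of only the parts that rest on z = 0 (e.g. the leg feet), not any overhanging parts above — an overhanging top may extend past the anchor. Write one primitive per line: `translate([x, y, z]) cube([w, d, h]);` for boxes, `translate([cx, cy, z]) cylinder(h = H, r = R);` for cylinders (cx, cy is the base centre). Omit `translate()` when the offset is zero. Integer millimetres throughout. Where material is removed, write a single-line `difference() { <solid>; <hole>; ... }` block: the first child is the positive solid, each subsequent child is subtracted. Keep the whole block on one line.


difference() { translate([248, 509, 0]) cylinder(h = 526, r = 142); translate([248, 509, 0]) cylinder(h = 526, r = 61); }


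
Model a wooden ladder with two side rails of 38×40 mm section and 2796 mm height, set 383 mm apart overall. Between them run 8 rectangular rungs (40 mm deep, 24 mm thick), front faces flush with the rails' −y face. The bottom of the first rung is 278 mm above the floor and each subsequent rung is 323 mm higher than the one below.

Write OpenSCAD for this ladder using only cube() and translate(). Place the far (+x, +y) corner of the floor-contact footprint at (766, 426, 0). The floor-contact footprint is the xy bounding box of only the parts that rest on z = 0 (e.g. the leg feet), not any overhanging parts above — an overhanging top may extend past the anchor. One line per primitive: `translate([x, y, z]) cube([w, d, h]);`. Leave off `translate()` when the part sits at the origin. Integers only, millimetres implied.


// rung span = 383 - 2*38 = 307
// rung[k] z = 278 + k*323
translate([383, 386, 0]) cube([38, 40, 2796]);
translate([728, 386, 0]) cube([38, 40, 2796]);
translate([421, 386, 278]) cube([307, 40, 24]);
translate([421, 386, 601]) cube([307, 40, 24]);
translate([421, 386, 924]) cube([307, 40, 24]);
translate([421, 386, 1247]) cube([307, 40, 24]);
translate([421, 386, 1570]) cube([307, 40, 24]);
translate([421, 386, 1893]) cube([307, 40, 24]);
translate([421, 386, 2216]) cube([307, 40, 24]);
translate([421, 386, 2539]) cube([307, 40, 24]);


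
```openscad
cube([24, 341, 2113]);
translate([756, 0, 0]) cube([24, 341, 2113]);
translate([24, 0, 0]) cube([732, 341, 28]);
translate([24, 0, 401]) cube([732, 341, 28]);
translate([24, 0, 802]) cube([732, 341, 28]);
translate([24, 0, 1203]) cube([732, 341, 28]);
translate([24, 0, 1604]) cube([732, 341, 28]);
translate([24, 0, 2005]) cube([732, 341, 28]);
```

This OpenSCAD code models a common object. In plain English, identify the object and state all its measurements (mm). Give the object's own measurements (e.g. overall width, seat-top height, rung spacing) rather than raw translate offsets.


An open bookshelf. Two side panels, each 24 mm thick, 341 mm deep and 2113 mm tall, stand 780 mm apart (outside-to-outside). Between them sit 6 shelves, each 28 mm thick and 341 mm deep, spanning the full gap between the sides. The bottom shelf rests on the floor (its underside at z = 0) and the clear gap between one shelf's top and the next shelf's underside is 373 mm.


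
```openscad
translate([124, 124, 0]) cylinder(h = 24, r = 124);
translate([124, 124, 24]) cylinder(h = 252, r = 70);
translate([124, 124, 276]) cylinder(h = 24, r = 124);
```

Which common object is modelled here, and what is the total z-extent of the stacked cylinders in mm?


A spool. The overall height is 300 mm.

Three coaxial cylinders, large–small–large — a spool. Two 24 mm flanges and a 252 mm core give 24 + 252 + 24 = 300 mm.


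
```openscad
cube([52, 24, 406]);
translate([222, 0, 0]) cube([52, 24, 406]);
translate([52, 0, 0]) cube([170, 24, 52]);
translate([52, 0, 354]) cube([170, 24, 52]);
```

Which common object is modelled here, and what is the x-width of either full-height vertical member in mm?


A picture frame. The border width is 52 mm.

Four thin pieces enclosing a rectangular opening — a picture frame. The two full-height stiles are 406 mm tall; the top rail sits at z = 354 and is 52 mm tall, so the border above the opening is 406 − 354 = 52 mm, matching the stile x-width.


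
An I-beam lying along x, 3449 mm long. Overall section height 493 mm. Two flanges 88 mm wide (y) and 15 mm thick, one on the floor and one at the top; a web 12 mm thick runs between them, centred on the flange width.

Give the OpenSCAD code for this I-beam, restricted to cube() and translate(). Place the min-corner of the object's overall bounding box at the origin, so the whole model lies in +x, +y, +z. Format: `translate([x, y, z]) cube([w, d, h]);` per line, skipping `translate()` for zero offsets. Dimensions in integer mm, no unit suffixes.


cube([3449, 88, 15]);
translate([0, 38, 15]) cube([3449, 12, 463]);
translate([0, 0, 478]) cube([3449, 88, 15]);


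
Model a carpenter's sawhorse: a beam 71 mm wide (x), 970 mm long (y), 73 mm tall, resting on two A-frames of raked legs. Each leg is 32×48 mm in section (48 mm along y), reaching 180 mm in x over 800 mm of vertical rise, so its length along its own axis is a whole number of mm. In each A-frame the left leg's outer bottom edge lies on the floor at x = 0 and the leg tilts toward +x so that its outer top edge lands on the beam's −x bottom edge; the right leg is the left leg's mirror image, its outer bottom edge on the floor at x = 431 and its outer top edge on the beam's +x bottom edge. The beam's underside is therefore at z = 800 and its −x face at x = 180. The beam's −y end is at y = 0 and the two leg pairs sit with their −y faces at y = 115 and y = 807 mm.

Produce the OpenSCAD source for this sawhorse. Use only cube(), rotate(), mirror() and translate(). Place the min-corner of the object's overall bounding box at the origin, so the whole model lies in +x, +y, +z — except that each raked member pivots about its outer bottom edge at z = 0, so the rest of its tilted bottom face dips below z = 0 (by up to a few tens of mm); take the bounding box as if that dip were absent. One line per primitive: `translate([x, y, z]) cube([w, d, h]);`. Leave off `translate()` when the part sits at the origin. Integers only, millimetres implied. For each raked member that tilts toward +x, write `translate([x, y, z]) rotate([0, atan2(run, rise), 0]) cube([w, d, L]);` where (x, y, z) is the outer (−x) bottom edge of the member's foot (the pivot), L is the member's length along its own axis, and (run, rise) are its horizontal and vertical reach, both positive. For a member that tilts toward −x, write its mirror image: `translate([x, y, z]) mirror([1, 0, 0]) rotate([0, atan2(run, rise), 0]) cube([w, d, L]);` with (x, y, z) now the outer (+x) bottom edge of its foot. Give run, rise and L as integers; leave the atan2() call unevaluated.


// leg length = √(180² + 800²) = 820
// right-leg outer foot x = 2·180 + 71 = 431
// beam min-corner = (180, 0, 800)
translate([180, 0, 800]) cube([71, 970, 73]);
translate([0, 115, 0]) rotate([0, atan2(180, 800), 0]) cube([32, 48, 820]);
translate([431, 115, 0]) mirror([1, 0, 0]) rotate([0, atan2(180, 800), 0]) cube([32, 48, 820]);
translate([0, 807, 0]) rotate([0, atan2(180, 800), 0]) cube([32, 48, 820]);
translate([431, 807, 0]) mirror([1, 0, 0]) rotate([0, atan2(180, 800), 0]) cube([32, 48, 820]);


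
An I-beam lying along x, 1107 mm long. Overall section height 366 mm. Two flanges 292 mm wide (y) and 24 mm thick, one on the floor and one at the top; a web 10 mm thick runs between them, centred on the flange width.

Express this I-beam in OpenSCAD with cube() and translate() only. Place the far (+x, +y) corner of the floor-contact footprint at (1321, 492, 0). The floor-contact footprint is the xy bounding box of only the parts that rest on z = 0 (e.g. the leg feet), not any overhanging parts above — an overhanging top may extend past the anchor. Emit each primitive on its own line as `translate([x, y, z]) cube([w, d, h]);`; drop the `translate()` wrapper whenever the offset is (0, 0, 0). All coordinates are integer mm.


translate([214, 200, 0]) cube([1107, 292, 24]);
translate([214, 341, 24]) cube([1107, 10, 318]);
translate([214, 200, 342]) cube([1107, 292, 24]);


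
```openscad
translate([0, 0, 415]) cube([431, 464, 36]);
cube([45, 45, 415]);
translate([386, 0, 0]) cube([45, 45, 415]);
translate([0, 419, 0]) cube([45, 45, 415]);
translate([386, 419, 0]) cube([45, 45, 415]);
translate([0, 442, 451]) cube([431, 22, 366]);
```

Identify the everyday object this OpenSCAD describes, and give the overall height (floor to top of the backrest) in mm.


A chair. The overall height is 817 mm.

A slab on four corner posts with a tall panel at the back — a chair. The seat slab sits at z = 415 with thickness 36, and the 366 mm backrest starts at the seat top, so the overall height is 415 + 36 + 366 = 817 mm.


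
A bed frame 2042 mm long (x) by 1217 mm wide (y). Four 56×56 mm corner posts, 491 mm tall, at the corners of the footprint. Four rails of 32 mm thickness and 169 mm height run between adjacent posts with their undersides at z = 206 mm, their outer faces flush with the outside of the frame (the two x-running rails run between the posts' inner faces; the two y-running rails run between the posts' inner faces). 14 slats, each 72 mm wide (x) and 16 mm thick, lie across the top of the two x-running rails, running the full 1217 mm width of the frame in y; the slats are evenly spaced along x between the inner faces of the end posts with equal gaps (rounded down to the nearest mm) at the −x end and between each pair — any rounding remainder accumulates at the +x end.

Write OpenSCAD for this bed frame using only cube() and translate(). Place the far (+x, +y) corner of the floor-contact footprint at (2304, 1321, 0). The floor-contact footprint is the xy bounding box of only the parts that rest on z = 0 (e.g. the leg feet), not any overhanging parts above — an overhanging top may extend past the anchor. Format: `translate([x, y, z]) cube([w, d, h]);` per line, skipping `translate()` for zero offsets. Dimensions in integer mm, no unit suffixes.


// slat z = rail_z + rail_h = 206 + 169 = 375
// slat gap = ⌊(1930 − 14·72) / 15⌋ = 61
translate([262, 104, 0]) cube([56, 56, 491]);
translate([262, 1265, 0]) cube([56, 56, 491]);
translate([2248, 104, 0]) cube([56, 56, 491]);
translate([2248, 1265, 0]) cube([56, 56, 491]);
translate([318, 104, 206]) cube([1930, 32, 169]);
translate([318, 1289, 206]) cube([1930, 32, 169]);
translate([262, 160, 206]) cube([32, 1105, 169]);
translate([2272, 160, 206]) cube([32, 1105, 169]);
translate([379, 104, 375]) cube([72, 1217, 16]);
translate([512, 104, 375]) cube([72, 1217, 16]);
translate([645, 104, 375]) cube([72, 1217, 16]);
translate([778, 104, 375]) cube([72, 1217, 16]);
translate([911, 104, 375]) cube([72, 1217, 16]);
translate([1044, 104, 375]) cube([72, 1217, 16]);
translate([1177, 104, 375]) cube([72, 1217, 16]);
translate([1310, 104, 375]) cube([72, 1217, 16]);
translate([1443, 104, 375]) cube([72, 1217, 16]);
translate([1576, 104, 375]) cube([72, 1217, 16]);
translate([1709, 104, 375]) cube([72, 1217, 16]);
translate([1842, 104, 375]) cube([72, 1217, 16]);
translate([1975, 104, 375]) cube([72, 1217, 16]);
translate([2108, 104, 375]) cube([72, 1217, 16]);


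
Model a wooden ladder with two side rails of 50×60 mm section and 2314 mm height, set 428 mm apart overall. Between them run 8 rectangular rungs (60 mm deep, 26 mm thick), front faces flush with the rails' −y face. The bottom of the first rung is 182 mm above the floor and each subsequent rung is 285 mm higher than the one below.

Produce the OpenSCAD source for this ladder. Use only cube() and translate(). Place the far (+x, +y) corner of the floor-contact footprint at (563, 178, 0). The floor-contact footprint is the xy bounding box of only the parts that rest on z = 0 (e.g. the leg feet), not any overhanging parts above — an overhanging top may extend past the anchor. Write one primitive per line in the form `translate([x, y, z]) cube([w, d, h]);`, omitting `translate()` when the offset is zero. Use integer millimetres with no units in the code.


// rung span = 428 - 2*50 = 328
// rung[k] z = 182 + k*285
translate([135, 118, 0]) cube([50, 60, 2314]);
translate([513, 118, 0]) cube([50, 60, 2314]);
translate([185, 118, 182]) cube([328, 60, 26]);
translate([185, 118, 467]) cube([328, 60, 26]);
translate([185, 118, 752]) cube([328, 60, 26]);
translate([185, 118, 1037]) cube([328, 60, 26]);
translate([185, 118, 1322]) cube([328, 60, 26]);
translate([185, 118, 1607]) cube([328, 60, 26]);
translate([185, 118, 1892]) cube([328, 60, 26]);
translate([185, 118, 2177]) cube([328, 60, 26]);


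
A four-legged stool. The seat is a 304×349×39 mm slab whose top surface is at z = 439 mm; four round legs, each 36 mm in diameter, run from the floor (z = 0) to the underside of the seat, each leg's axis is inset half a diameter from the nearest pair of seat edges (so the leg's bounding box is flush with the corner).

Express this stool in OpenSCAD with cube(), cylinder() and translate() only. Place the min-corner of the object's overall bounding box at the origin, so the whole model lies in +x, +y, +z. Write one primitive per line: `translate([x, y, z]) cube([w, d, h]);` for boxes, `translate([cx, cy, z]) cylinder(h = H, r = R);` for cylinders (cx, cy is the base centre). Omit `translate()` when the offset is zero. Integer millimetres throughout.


translate([0, 0, 400]) cube([304, 349, 39]);
translate([18, 18, 0]) cylinder(h = 400, r = 18);
translate([286, 18, 0]) cylinder(h = 400, r = 18);
translate([18, 331, 0]) cylinder(h = 400, r = 18);
translate([286, 331, 0]) cylinder(h = 400, r = 18);


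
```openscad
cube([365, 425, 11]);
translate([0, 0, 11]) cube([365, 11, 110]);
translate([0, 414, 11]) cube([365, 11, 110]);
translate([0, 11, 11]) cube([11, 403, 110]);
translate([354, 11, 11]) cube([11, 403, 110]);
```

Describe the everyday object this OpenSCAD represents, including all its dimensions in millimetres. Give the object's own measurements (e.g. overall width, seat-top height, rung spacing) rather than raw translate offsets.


An open-topped rectangular box: outside dimensions 365×425×121 mm, with a uniform wall and base thickness of 11 mm. The base is a full 365×425 slab on the floor; four walls sit on top of the base. The front and back walls (the −y and +y sides) span the full width; the two side walls fit between them.


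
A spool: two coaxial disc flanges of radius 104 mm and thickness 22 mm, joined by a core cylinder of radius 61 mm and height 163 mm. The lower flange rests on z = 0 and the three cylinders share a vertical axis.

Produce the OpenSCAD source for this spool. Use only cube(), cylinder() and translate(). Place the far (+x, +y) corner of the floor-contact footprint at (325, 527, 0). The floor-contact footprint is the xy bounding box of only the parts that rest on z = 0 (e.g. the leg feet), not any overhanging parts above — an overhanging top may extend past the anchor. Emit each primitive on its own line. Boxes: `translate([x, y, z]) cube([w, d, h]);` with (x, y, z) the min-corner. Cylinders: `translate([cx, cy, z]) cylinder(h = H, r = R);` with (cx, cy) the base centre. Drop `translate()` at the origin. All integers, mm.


translate([221, 423, 0]) cylinder(h = 22, r = 104);
translate([221, 423, 22]) cylinder(h = 163, r = 61);
translate([221, 423, 185]) cylinder(h = 22, r = 104);


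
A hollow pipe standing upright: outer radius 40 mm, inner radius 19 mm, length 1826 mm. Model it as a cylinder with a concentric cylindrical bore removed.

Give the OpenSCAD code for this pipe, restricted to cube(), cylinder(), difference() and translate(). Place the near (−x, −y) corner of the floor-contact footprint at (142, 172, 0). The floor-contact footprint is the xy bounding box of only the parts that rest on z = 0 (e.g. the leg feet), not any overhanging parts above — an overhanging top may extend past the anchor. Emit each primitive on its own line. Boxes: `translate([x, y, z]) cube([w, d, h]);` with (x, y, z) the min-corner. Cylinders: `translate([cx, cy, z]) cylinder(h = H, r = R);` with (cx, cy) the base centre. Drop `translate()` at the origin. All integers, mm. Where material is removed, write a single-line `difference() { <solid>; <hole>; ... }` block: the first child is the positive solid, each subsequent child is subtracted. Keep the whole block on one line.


difference() { translate([182, 212, 0]) cylinder(h = 1826, r = 40); translate([182, 212, 0]) cylinder(h = 1826, r = 19); }


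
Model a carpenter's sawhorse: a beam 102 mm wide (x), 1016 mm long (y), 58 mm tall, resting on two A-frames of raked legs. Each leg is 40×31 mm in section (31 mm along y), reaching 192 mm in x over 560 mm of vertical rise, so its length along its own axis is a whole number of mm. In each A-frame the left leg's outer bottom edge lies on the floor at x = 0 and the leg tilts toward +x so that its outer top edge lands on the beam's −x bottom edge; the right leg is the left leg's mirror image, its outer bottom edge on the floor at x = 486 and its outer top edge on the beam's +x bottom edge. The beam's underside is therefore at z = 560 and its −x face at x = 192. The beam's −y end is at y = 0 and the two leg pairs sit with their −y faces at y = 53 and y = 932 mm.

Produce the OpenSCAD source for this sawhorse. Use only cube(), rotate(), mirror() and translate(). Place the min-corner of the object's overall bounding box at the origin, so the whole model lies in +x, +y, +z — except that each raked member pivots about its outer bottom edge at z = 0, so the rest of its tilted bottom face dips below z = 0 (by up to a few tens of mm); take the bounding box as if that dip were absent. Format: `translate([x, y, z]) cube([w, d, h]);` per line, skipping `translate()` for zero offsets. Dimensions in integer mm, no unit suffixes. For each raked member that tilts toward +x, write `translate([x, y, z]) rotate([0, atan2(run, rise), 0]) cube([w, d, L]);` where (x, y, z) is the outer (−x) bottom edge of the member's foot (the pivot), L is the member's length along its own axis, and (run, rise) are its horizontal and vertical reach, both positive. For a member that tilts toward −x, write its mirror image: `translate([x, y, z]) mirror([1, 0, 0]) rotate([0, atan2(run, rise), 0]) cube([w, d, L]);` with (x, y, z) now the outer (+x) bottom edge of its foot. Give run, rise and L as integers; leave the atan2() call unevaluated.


translate([192, 0, 560]) cube([102, 1016, 58]);
translate([0, 53, 0]) rotate([0, atan2(192, 560), 0]) cube([40, 31, 592]);
translate([486, 53, 0]) mirror([1, 0, 0]) rotate([0, atan2(192, 560), 0]) cube([40, 31, 592]);
translate([0, 932, 0]) rotate([0, atan2(192, 560), 0]) cube([40, 31, 592]);
translate([486, 932, 0]) mirror([1, 0, 0]) rotate([0, atan2(192, 560), 0]) cube([40, 31, 592]);


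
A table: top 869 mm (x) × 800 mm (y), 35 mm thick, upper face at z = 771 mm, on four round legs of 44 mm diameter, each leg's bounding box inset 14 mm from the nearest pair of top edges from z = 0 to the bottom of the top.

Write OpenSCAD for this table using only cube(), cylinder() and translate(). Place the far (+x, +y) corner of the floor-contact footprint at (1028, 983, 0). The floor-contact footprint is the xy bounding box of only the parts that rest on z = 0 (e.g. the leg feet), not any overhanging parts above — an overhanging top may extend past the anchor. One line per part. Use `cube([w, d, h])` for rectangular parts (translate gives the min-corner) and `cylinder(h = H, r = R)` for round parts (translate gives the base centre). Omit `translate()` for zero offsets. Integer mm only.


// leg_h = 771 - 35 = 736
translate([173, 197, 736]) cube([869, 800, 35]);
translate([209, 233, 0]) cylinder(h = 736, r = 22);
translate([1006, 233, 0]) cylinder(h = 736, r = 22);
translate([209, 961, 0]) cylinder(h = 736, r = 22);
translate([1006, 961, 0]) cylinder(h = 736, r = 22);


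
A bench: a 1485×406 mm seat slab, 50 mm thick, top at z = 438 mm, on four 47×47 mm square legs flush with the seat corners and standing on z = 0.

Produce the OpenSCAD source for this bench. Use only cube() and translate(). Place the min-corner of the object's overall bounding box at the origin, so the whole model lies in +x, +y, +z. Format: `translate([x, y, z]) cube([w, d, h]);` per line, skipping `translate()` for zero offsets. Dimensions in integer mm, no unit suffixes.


translate([0, 0, 388]) cube([1485, 406, 50]);
cube([47, 47, 388]);
translate([0, 359, 0]) cube([47, 47, 388]);
translate([1438, 0, 0]) cube([47, 47, 388]);
translate([1438, 359, 0]) cube([47, 47, 388]);


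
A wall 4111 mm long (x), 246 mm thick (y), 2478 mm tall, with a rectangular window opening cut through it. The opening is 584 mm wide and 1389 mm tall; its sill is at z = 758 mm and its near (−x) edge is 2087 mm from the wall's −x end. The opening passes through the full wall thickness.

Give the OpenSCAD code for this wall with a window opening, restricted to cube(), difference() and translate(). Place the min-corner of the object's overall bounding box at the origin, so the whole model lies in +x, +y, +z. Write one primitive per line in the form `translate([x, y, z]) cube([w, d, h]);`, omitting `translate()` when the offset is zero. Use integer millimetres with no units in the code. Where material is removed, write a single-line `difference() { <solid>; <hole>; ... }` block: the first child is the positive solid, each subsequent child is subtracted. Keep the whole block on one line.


difference() { cube([4111, 246, 2478]); translate([2087, 0, 758]) cube([584, 246, 1389]); }


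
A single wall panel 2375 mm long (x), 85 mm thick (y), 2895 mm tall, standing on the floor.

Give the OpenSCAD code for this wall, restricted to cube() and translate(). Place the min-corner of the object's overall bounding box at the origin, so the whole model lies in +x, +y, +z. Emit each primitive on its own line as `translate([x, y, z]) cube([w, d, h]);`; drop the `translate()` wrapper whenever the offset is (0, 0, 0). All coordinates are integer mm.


cube([2375, 85, 2895]);


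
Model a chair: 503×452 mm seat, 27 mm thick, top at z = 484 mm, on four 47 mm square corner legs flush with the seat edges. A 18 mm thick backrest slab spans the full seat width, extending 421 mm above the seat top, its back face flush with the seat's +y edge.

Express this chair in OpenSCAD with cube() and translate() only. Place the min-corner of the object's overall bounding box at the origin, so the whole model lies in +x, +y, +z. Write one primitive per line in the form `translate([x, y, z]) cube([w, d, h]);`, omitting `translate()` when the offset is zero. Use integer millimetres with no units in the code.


translate([0, 0, 457]) cube([503, 452, 27]);
cube([47, 47, 457]);
translate([456, 0, 0]) cube([47, 47, 457]);
translate([0, 405, 0]) cube([47, 47, 457]);
translate([456, 405, 0]) cube([47, 47, 457]);
translate([0, 434, 484]) cube([503, 18, 421]);


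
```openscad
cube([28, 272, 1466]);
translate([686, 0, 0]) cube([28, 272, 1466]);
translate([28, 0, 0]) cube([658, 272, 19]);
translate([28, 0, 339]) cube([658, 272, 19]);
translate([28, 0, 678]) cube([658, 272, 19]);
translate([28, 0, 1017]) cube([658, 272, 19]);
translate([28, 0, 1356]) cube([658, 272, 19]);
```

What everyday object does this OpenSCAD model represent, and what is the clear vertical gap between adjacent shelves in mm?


A bookshelf. The clear shelf gap is 320 mm.

Two tall side panels with 5 horizontal boards between them — a bookshelf. The first two shelf undersides are at z = 0 and z = 339; with shelf thickness 19, the clear gap is 339 − 0 − 19 = 320 mm.


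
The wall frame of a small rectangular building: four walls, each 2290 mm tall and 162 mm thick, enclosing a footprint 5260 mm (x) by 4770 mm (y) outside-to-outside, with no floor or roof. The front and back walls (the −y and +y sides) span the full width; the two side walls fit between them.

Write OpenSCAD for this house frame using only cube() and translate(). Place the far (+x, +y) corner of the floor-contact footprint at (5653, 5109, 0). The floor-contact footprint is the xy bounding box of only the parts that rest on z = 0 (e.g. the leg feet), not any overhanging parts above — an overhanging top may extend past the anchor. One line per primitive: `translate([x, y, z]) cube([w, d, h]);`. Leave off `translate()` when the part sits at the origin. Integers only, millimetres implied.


translate([393, 339, 0]) cube([5260, 162, 2290]);
translate([393, 4947, 0]) cube([5260, 162, 2290]);
translate([393, 501, 0]) cube([162, 4446, 2290]);
translate([5491, 501, 0]) cube([162, 4446, 2290]);


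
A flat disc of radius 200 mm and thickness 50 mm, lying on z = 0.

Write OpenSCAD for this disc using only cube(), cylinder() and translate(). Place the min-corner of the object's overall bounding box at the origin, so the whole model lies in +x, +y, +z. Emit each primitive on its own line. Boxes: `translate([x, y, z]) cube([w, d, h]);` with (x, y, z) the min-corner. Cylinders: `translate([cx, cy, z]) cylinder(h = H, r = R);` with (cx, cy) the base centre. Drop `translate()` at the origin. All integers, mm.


translate([200, 200, 0]) cylinder(h = 50, r = 200);


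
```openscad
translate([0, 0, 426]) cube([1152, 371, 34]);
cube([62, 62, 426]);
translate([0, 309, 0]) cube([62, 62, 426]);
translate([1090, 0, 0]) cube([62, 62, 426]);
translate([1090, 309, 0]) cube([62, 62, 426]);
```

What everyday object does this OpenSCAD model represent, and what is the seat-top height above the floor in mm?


A bench. The seat-top height is 460 mm.

A long slab on four corner posts — a bench. The slab sits at z = 426 with thickness 34, so the top is 426 + 34 = 460 mm.


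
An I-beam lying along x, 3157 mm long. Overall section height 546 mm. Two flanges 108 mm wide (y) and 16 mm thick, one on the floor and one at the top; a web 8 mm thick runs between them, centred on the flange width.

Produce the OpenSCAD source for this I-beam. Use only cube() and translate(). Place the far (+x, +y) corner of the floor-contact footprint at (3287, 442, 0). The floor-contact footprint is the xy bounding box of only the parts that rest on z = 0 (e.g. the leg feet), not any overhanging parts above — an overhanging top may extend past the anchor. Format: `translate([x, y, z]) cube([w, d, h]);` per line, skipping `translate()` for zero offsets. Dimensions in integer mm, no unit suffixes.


translate([130, 334, 0]) cube([3157, 108, 16]);
translate([130, 384, 16]) cube([3157, 8, 514]);
translate([130, 334, 530]) cube([3157, 108, 16]);


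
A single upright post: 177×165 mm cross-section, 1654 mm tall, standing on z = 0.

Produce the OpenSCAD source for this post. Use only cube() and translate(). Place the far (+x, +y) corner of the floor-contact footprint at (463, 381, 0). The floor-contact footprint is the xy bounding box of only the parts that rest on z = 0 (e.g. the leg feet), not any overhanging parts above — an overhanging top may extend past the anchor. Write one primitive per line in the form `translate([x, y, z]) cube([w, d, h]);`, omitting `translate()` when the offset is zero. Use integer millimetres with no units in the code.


translate([286, 216, 0]) cube([177, 165, 1654]);


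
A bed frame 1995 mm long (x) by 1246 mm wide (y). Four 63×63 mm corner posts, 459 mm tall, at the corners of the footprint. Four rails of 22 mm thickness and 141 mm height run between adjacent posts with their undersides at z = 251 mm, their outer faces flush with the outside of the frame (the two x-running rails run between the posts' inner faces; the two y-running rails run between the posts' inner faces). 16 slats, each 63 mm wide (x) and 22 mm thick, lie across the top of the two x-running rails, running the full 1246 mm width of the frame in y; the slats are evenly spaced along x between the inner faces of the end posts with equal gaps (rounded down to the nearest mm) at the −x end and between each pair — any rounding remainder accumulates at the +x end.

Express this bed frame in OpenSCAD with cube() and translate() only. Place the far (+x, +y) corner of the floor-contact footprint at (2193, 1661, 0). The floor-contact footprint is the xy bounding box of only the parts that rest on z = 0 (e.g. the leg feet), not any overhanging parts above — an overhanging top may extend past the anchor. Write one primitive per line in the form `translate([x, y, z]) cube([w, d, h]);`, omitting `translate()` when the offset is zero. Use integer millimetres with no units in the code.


// slat z = rail_z + rail_h = 251 + 141 = 392
// slat gap = ⌊(1869 − 16·63) / 17⌋ = 50
translate([198, 415, 0]) cube([63, 63, 459]);
translate([198, 1598, 0]) cube([63, 63, 459]);
translate([2130, 415, 0]) cube([63, 63, 459]);
translate([2130, 1598, 0]) cube([63, 63, 459]);
translate([261, 415, 251]) cube([1869, 22, 141]);
translate([261, 1639, 251]) cube([1869, 22, 141]);
translate([198, 478, 251]) cube([22, 1120, 141]);
translate([2171, 478, 251]) cube([22, 1120, 141]);
translate([311, 415, 392]) cube([63, 1246, 22]);
translate([424, 415, 392]) cube([63, 1246, 22]);
translate([537, 415, 392]) cube([63, 1246, 22]);
translate([650, 415, 392]) cube([63, 1246, 22]);
translate([763, 415, 392]) cube([63, 1246, 22]);
translate([876, 415, 392]) cube([63, 1246, 22]);
translate([989, 415, 392]) cube([63, 1246, 22]);
translate([1102, 415, 392]) cube([63, 1246, 22]);
translate([1215, 415, 392]) cube([63, 1246, 22]);
translate([1328, 415, 392]) cube([63, 1246, 22]);
translate([1441, 415, 392]) cube([63, 1246, 22]);
translate([1554, 415, 392]) cube([63, 1246, 22]);
translate([1667, 415, 392]) cube([63, 1246, 22]);
translate([1780, 415, 392]) cube([63, 1246, 22]);
translate([1893, 415, 392]) cube([63, 1246, 22]);
translate([2006, 415, 392]) cube([63, 1246, 22]);
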